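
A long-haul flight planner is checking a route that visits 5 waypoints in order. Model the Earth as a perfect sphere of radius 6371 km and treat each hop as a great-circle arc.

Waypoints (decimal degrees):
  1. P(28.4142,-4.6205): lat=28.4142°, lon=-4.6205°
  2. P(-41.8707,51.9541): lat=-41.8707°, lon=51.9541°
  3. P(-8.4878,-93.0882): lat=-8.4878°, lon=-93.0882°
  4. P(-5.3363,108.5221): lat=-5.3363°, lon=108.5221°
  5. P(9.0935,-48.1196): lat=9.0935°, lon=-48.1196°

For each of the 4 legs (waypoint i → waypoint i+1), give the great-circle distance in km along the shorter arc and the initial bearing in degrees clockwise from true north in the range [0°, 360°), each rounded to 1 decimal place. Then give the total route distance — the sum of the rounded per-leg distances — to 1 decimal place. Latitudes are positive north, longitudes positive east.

Leg 1: φ1=0.4959213, φ2=-0.7307816, Δφ=-1.2267029, Δλ=0.9874130 rad; a=sin²(Δφ/2)+cosφ1·cosφ2·sin²(Δλ/2)=0.4784123602; c=2·atan2(√a, √(1-a))=1.527607622; dist=6371·c=9732.388 ≈ 9732.4 km; running total=9732.4 km
Leg 1 bearing: y=sinΔλ·cosφ2=0.62149015, x=cosφ1·sinφ2-sinφ1·cosφ2·cosΔλ=-0.78223135; θ=atan2(y, x)=141.5325° ≈ 141.5°
Leg 2: φ1=-0.7307816, φ2=-0.1481401, Δφ=0.5826415, Δλ=-2.5314657 rad; a=sin²(Δφ/2)+cosφ1·cosφ2·sin²(Δλ/2)=0.7525498223; c=2·atan2(√a, √(1-a))=2.100293743; dist=6371·c=13380.971 ≈ 13381.0 km; running total=23113.4 km
Leg 2 bearing: y=sinΔλ·cosφ2=-0.56669594, x=cosφ1·sinφ2-sinφ1·cosφ2·cosΔλ=-0.65094551; θ=atan2(y, x)=-138.9580° <0 so +360° → 221.0420° ≈ 221.0°
Leg 3: φ1=-0.1481401, φ2=-0.0931360, Δφ=0.0550041, Δλ=3.5187635 rad; a=sin²(Δφ/2)+cosφ1·cosφ2·sin²(Δλ/2)=0.9509076581; c=2·atan2(√a, √(1-a))=2.694748536; dist=6371·c=17168.243 ≈ 17168.2 km; running total=40281.6 km
Leg 3 bearing: y=sinΔλ·cosφ2=-0.36669551, x=cosφ1·sinφ2-sinφ1·cosφ2·cosΔλ=-0.22861221; θ=atan2(y, x)=-121.9410° <0 so +360° → 238.0590° ≈ 238.1°
Leg 4: φ1=-0.0931360, φ2=0.1587115, Δφ=0.2518475, Δλ=-2.7339134 rad; a=sin²(Δφ/2)+cosφ1·cosφ2·sin²(Δλ/2)=0.9586374565; c=2·atan2(√a, √(1-a))=2.731979395; dist=6371·c=17405.441 ≈ 17405.4 km; running total=57687.0 km
Leg 4 bearing: y=sinΔλ·cosφ2=-0.39149678, x=cosφ1·sinφ2-sinφ1·cosφ2·cosΔλ=0.07305480; θ=atan2(y, x)=-79.4300° <0 so +360° → 280.5700° ≈ 280.6°

Leg 1: dist=9732.4 km, bearing=141.5°
Leg 2: dist=13381.0 km, bearing=221.0°
Leg 3: dist=17168.2 km, bearing=238.1°
Leg 4: dist=17405.4 km, bearing=280.6°
Total: 57687.0 km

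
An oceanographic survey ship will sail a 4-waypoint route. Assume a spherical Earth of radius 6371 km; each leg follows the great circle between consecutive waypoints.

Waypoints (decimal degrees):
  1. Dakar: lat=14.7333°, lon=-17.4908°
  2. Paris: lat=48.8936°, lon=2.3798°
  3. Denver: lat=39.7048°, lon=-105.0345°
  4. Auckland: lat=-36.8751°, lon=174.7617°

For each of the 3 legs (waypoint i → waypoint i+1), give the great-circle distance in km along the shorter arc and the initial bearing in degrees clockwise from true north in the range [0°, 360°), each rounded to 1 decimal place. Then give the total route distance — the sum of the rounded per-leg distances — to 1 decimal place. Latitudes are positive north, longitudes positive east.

Leg 1: dist=4208.8 km, bearing=21.4°
Leg 2: dist=7865.1 km, bearing=309.0°
Leg 3: dist=11806.5 km, bearing=235.2°
Total: 23880.4 km

Leg 1: φ1=0.2571446, φ2=0.8533543, Δφ=0.5962097, Δλ=0.3468074 rad; a=sin²(Δφ/2)+cosφ1·cosφ2·sin²(Δλ/2)=0.1051932564; c=2·atan2(√a, √(1-a))=0.660617490; dist=6371·c=4208.794 ≈ 4208.8 km; running total=4208.8 km
Leg 1 bearing: y=sinΔλ·cosφ2=0.22346850, x=cosφ1·sinφ2-sinφ1·cosφ2·cosΔλ=0.57146511; θ=atan2(y, x)=21.3577° ≈ 21.4°
Leg 2: φ1=0.8533543, φ2=0.6929795, Δφ=-0.1603748, Δλ=-1.8747332 rad; a=sin²(Δφ/2)+cosφ1·cosφ2·sin²(Δλ/2)=0.3350128585; c=2·atan2(√a, √(1-a))=1.234519995; dist=6371·c=7865.127 ≈ 7865.1 km; running total=12073.9 km
Leg 2 bearing: y=sinΔλ·cosφ2=-0.73408357, x=cosφ1·sinφ2-sinφ1·cosφ2·cosΔλ=0.59349665; θ=atan2(y, x)=-51.0449° <0 so +360° → 308.9551° ≈ 309.0°
Leg 3: φ1=0.6929795, φ2=-0.6435919, Δφ=-1.3365714, Δλ=4.8833649 rad; a=sin²(Δφ/2)+cosφ1·cosφ2·sin²(Δλ/2)=0.6393165594; c=2·atan2(√a, √(1-a))=1.853166896; dist=6371·c=11806.526 ≈ 11806.5 km; running total=23880.4 km
Leg 3 bearing: y=sinΔλ·cosφ2=-0.78828166, x=cosφ1·sinφ2-sinφ1·cosφ2·cosΔλ=-0.54861244; θ=atan2(y, x)=-124.8364° <0 so +360° → 235.1636° ≈ 235.2°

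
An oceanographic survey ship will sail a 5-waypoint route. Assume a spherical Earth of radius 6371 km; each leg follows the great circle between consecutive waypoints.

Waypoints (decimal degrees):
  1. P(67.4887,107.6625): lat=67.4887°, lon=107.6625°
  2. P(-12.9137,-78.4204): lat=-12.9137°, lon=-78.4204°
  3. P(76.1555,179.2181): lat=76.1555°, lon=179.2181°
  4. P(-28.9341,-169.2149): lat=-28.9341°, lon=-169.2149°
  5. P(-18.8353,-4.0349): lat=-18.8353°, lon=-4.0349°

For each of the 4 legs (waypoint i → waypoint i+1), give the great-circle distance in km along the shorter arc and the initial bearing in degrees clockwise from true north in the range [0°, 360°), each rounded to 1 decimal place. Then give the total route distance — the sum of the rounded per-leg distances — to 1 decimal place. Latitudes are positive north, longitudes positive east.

Leg 1: dist=13930.2 km, bearing=7.3°
Leg 2: dist=11729.0 km, bearing=346.0°
Leg 3: dist=11713.5 km, bearing=169.5°
Leg 4: dist=14470.1 km, bearing=161.5°
Total: 51842.8 km

Leg 1: φ1=1.1779000, φ2=-0.2253866, Δφ=-1.4032866, Δλ=-3.2477593 rad; a=sin²(Δφ/2)+cosφ1·cosφ2·sin²(Δλ/2)=0.7887678123; c=2·atan2(√a, √(1-a))=2.186503067; dist=6371·c=13930.211 ≈ 13930.2 km; running total=13930.2 km
Leg 1 bearing: y=sinΔλ·cosφ2=0.10328716, x=cosφ1·sinφ2-sinφ1·cosφ2·cosΔλ=0.80980514; θ=atan2(y, x)=7.2686° ≈ 7.3°
Leg 2: φ1=-0.2253866, φ2=1.3291642, Δφ=1.5545508, Δλ=4.4966401 rad; a=sin²(Δφ/2)+cosφ1·cosφ2·sin²(Δλ/2)=0.6334607708; c=2·atan2(√a, √(1-a))=1.840993583; dist=6371·c=11728.970 ≈ 11729.0 km; running total=25659.2 km
Leg 2 bearing: y=sinΔλ·cosφ2=-0.23374008, x=cosφ1·sinφ2-sinφ1·cosφ2·cosΔλ=0.93494303; θ=atan2(y, x)=-14.0365° <0 so +360° → 345.9635° ≈ 346.0°
Leg 3: φ1=1.3291642, φ2=-0.5049953, Δφ=-1.8341595, Δλ=-6.0813031 rad; a=sin²(Δφ/2)+cosφ1·cosφ2·sin²(Δλ/2)=0.6322911842; c=2·atan2(√a, √(1-a))=1.838567159; dist=6371·c=11713.511 ≈ 11713.5 km; running total=37372.7 km
Leg 3 bearing: y=sinΔλ·cosφ2=0.17548492, x=cosφ1·sinφ2-sinφ1·cosφ2·cosΔλ=-0.94826221; θ=atan2(y, x)=169.5155° ≈ 169.5°
Leg 4: φ1=-0.5049953, φ2=-0.3287380, Δφ=0.1762573, Δλ=2.8829349 rad; a=sin²(Δφ/2)+cosφ1·cosφ2·sin²(Δλ/2)=0.8222808299; c=2·atan2(√a, √(1-a))=2.271246142; dist=6371·c=14470.109 ≈ 14470.1 km; running total=51842.8 km
Leg 4 bearing: y=sinΔλ·cosφ2=0.24208617, x=cosφ1·sinφ2-sinφ1·cosφ2·cosΔλ=-0.72521345; θ=atan2(y, x)=161.5403° ≈ 161.5°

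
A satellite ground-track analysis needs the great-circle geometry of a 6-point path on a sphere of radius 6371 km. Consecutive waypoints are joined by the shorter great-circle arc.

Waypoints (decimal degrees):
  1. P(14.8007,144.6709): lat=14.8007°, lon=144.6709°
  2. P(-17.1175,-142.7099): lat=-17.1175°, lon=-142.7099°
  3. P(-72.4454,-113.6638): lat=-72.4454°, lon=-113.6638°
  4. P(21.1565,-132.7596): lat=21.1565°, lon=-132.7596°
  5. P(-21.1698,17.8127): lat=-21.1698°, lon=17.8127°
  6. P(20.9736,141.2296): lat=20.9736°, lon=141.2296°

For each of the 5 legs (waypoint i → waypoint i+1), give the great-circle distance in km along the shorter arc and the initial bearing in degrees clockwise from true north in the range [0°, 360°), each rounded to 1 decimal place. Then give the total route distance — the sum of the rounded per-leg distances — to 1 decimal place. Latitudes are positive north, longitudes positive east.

Leg 1: φ1=0.2583209, φ2=-0.2987567, Δφ=-0.5570777, Δλ=-5.0157412 rad; a=sin²(Δφ/2)+cosφ1·cosφ2·sin²(Δλ/2)=0.3995866124; c=2·atan2(√a, √(1-a))=1.368594509; dist=6371·c=8719.316 ≈ 8719.3 km; running total=8719.3 km
Leg 1 bearing: y=sinΔλ·cosφ2=0.91206622, x=cosφ1·sinφ2-sinφ1·cosφ2·cosΔλ=-0.35749660; θ=atan2(y, x)=111.4034° ≈ 111.4°
Leg 2: φ1=-0.2987567, φ2=-1.2644108, Δφ=-0.9656540, Δλ=0.5069501 rad; a=sin²(Δφ/2)+cosφ1·cosφ2·sin²(Δλ/2)=0.2336873851; c=2·atan2(√a, √(1-a))=1.009096957; dist=6371·c=6428.957 ≈ 6429.0 km; running total=15148.3 km
Leg 2 bearing: y=sinΔλ·cosφ2=0.14643782, x=cosφ1·sinφ2-sinφ1·cosφ2·cosΔλ=-0.83358643; θ=atan2(y, x)=170.0364° ≈ 170.0°
Leg 3: φ1=-1.2644108, φ2=0.3692506, Δφ=1.6336613, Δλ=-0.3332846 rad; a=sin²(Δφ/2)+cosφ1·cosφ2·sin²(Δλ/2)=0.5391509602; c=2·atan2(√a, √(1-a))=1.649178483; dist=6371·c=10506.916 ≈ 10506.9 km; running total=25655.2 km
Leg 3 bearing: y=sinΔλ·cosφ2=-0.30509819, x=cosφ1·sinφ2-sinφ1·cosφ2·cosΔλ=0.94909636; θ=atan2(y, x)=-17.8206° <0 so +360° → 342.1794° ≈ 342.2°
Leg 4: φ1=0.3692506, φ2=-0.3694827, Δφ=-0.7387333, Δλ=2.6279824 rad; a=sin²(Δφ/2)+cosφ1·cosφ2·sin²(Δλ/2)=0.9438965788; c=2·atan2(√a, √(1-a))=2.663324141; dist=6371·c=16968.038 ≈ 16968.0 km; running total=42623.2 km
Leg 4 bearing: y=sinΔλ·cosφ2=0.45816748, x=cosφ1·sinφ2-sinφ1·cosφ2·cosΔλ=-0.04365631; θ=atan2(y, x)=95.4430° ≈ 95.4°
Leg 5: φ1=-0.3694827, φ2=0.3660584, Δφ=0.7355411, Δλ=2.1540313 rad; a=sin²(Δφ/2)+cosφ1·cosφ2·sin²(Δλ/2)=0.8043990956; c=2·atan2(√a, √(1-a))=2.225341135; dist=6371·c=14177.648 ≈ 14177.6 km; running total=56800.8 km
Leg 5 bearing: y=sinΔλ·cosφ2=0.77938375, x=cosφ1·sinφ2-sinφ1·cosφ2·cosΔλ=0.14807341; θ=atan2(y, x)=79.2427° ≈ 79.2°

Leg 1: dist=8719.3 km, bearing=111.4°
Leg 2: dist=6429.0 km, bearing=170.0°
Leg 3: dist=10506.9 km, bearing=342.2°
Leg 4: dist=16968.0 km, bearing=95.4°
Leg 5: dist=14177.6 km, bearing=79.2°
Total: 56800.8 km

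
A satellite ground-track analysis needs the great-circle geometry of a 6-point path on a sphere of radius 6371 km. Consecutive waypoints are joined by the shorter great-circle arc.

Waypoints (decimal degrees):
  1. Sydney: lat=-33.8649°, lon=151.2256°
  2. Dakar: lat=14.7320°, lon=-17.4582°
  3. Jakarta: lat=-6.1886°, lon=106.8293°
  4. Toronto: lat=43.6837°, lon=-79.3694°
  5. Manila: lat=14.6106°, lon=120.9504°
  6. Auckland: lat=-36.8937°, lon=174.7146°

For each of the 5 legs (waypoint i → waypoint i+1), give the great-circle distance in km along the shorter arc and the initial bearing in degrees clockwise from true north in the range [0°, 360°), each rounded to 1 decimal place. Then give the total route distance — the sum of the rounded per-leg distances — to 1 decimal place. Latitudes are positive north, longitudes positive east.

Leg 1: φ1=-0.5910540, φ2=0.2571219, Δφ=0.8481759, Δλ=-2.9440877 rad; a=sin²(Δφ/2)+cosφ1·cosφ2·sin²(Δλ/2)=0.9645744066; c=2·atan2(√a, √(1-a))=2.762900135; dist=6371·c=17602.437 ≈ 17602.4 km; running total=17602.4 km
Leg 1 bearing: y=sinΔλ·cosφ2=-0.18977273, x=cosφ1·sinφ2-sinφ1·cosφ2·cosΔλ=-0.31728346; θ=atan2(y, x)=-149.1156° <0 so +360° → 210.8844° ≈ 210.9°
Leg 2: φ1=0.2571219, φ2=-0.1080114, Δφ=-0.3651334, Δλ=2.1692261 rad; a=sin²(Δφ/2)+cosφ1·cosφ2·sin²(Δλ/2)=0.7845325149; c=2·atan2(√a, √(1-a))=2.176164705; dist=6371·c=13864.345 ≈ 13864.3 km; running total=31466.7 km
Leg 2 bearing: y=sinΔλ·cosφ2=0.82140636, x=cosφ1·sinφ2-sinφ1·cosφ2·cosΔλ=0.03816527; θ=atan2(y, x)=87.3398° ≈ 87.3°
Leg 3: φ1=-0.1080114, φ2=0.7624244, Δφ=0.8704358, Δλ=-3.2497804 rad; a=sin²(Δφ/2)+cosφ1·cosφ2·sin²(Δλ/2)=0.8946010000; c=2·atan2(√a, √(1-a))=2.480304846; dist=6371·c=15802.022 ≈ 15802.0 km; running total=47268.7 km
Leg 3 bearing: y=sinΔλ·cosφ2=0.07808490, x=cosφ1·sinφ2-sinφ1·cosφ2·cosΔλ=0.60914937; θ=atan2(y, x)=7.3047° ≈ 7.3°
Leg 4: φ1=0.7624244, φ2=0.2550031, Δφ=-0.5074213, Δλ=3.4962401 rad; a=sin²(Δφ/2)+cosφ1·cosφ2·sin²(Δλ/2)=0.7410041864; c=2·atan2(√a, √(1-a))=2.073741825; dist=6371·c=13211.809 ≈ 13211.8 km; running total=60480.5 km
Leg 4 bearing: y=sinΔλ·cosφ2=-0.33603024, x=cosφ1·sinφ2-sinφ1·cosφ2·cosΔλ=0.80916723; θ=atan2(y, x)=-22.5521° <0 so +360° → 337.4479° ≈ 337.4°
Leg 5: φ1=0.2550031, φ2=-0.6439165, Δφ=-0.8989196, Δλ=0.9383623 rad; a=sin²(Δφ/2)+cosφ1·cosφ2·sin²(Δλ/2)=0.3469898269; c=2·atan2(√a, √(1-a))=1.259786318; dist=6371·c=8026.099 ≈ 8026.1 km; running total=68506.6 km
Leg 5 bearing: y=sinΔλ·cosφ2=0.64507180, x=cosφ1·sinφ2-sinφ1·cosφ2·cosΔλ=-0.70016707; θ=atan2(y, x)=137.3453° ≈ 137.3°

Leg 1: dist=17602.4 km, bearing=210.9°
Leg 2: dist=13864.3 km, bearing=87.3°
Leg 3: dist=15802.0 km, bearing=7.3°
Leg 4: dist=13211.8 km, bearing=337.4°
Leg 5: dist=8026.1 km, bearing=137.3°
Total: 68506.6 km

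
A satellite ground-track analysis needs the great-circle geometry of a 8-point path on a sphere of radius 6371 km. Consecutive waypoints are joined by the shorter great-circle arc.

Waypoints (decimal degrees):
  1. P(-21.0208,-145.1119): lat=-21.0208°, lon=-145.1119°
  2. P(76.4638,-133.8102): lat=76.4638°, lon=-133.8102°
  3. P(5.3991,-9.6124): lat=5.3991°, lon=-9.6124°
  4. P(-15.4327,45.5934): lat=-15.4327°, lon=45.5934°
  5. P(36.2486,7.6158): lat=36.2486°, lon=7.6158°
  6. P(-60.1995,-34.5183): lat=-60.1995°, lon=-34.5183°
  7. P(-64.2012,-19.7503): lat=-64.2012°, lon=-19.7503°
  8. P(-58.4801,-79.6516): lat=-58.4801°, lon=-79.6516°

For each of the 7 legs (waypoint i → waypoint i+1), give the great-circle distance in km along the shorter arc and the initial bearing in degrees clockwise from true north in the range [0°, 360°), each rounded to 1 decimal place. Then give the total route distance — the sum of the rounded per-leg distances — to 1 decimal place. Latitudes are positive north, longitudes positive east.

Leg 1: dist=10867.0 km, bearing=2.7°
Leg 2: dist=10259.2 km, bearing=55.5°
Leg 3: dist=6504.3 km, bearing=111.8°
Leg 4: dist=6995.0 km, bearing=326.1°
Leg 5: dist=11393.8 km, bearing=200.0°
Leg 6: dist=882.7 km, bearing=126.6°
Leg 7: dist=3131.8 km, bearing=253.4°
Total: 50033.8 km

Leg 1: φ1=-0.3668822, φ2=1.3345451, Δφ=1.7014272, Δλ=0.1972519 rad; a=sin²(Δφ/2)+cosφ1·cosφ2·sin²(Δλ/2)=0.5672481727; c=2·atan2(√a, √(1-a))=1.705701499; dist=6371·c=10867.024 ≈ 10867.0 km; running total=10867.0 km
Leg 1 bearing: y=sinΔλ·cosφ2=0.04586990, x=cosφ1·sinφ2-sinφ1·cosφ2·cosΔλ=0.98985185; θ=atan2(y, x)=2.6532° ≈ 2.7°
Leg 2: φ1=1.3345451, φ2=0.0942321, Δφ=-1.2403130, Δλ=2.1676605 rad; a=sin²(Δφ/2)+cosφ1·cosφ2·sin²(Δλ/2)=0.5197454903; c=2·atan2(√a, √(1-a))=1.610297579; dist=6371·c=10259.206 ≈ 10259.2 km; running total=21126.2 km
Leg 2 bearing: y=sinΔλ·cosφ2=0.82343267, x=cosφ1·sinφ2-sinφ1·cosφ2·cosΔλ=0.56603807; θ=atan2(y, x)=55.4949° ≈ 55.5°
Leg 3: φ1=0.0942321, φ2=-0.2693514, Δφ=-0.3635835, Δλ=0.9635230 rad; a=sin²(Δφ/2)+cosφ1·cosφ2·sin²(Δλ/2)=0.2387116979; c=2·atan2(√a, √(1-a))=1.020926083; dist=6371·c=6504.320 ≈ 6504.3 km; running total=27630.5 km
Leg 3 bearing: y=sinΔλ·cosφ2=0.79159728, x=cosφ1·sinφ2-sinφ1·cosφ2·cosΔλ=-0.31668191; θ=atan2(y, x)=111.8041° ≈ 111.8°
Leg 4: φ1=-0.2693514, φ2=0.6326574, Δφ=0.9020088, Δλ=-0.6628342 rad; a=sin²(Δφ/2)+cosφ1·cosφ2·sin²(Δλ/2)=0.2722871200; c=2·atan2(√a, √(1-a))=1.097945936; dist=6371·c=6995.014 ≈ 6995.0 km; running total=34625.5 km
Leg 4 bearing: y=sinΔλ·cosφ2=-0.49625728, x=cosφ1·sinφ2-sinφ1·cosφ2·cosΔλ=0.73913198; θ=atan2(y, x)=-33.8776° <0 so +360° → 326.1224° ≈ 326.1°
Leg 5: φ1=0.6326574, φ2=-1.0506795, Δφ=-1.6833369, Δλ=-0.7353788 rad; a=sin²(Δφ/2)+cosφ1·cosφ2·sin²(Δλ/2)=0.6079389985; c=2·atan2(√a, √(1-a))=1.788387267; dist=6371·c=11393.815 ≈ 11393.8 km; running total=46019.3 km
Leg 5 bearing: y=sinΔλ·cosφ2=-0.33340905, x=cosφ1·sinφ2-sinφ1·cosφ2·cosΔλ=-0.91773367; θ=atan2(y, x)=-160.0341° <0 so +360° → 199.9659° ≈ 200.0°
Leg 6: φ1=-1.0506795, φ2=-1.1205223, Δφ=-0.0698428, Δλ=0.2577502 rad; a=sin²(Δφ/2)+cosφ1·cosφ2·sin²(Δλ/2)=0.0047915225; c=2·atan2(√a, √(1-a))=0.138552445; dist=6371·c=882.718 ≈ 882.7 km; running total=46902.0 km
Leg 6 bearing: y=sinΔλ·cosφ2=0.11093810, x=cosφ1·sinφ2-sinφ1·cosφ2·cosΔλ=-0.08226174; θ=atan2(y, x)=126.5573° ≈ 126.6°
Leg 7: φ1=-1.1205223, φ2=-1.0206703, Δφ=0.0998520, Δλ=-1.0454749 rad; a=sin²(Δφ/2)+cosφ1·cosφ2·sin²(Δλ/2)=0.0592025639; c=2·atan2(√a, √(1-a))=0.491565798; dist=6371·c=3131.766 ≈ 3131.8 km; running total=50033.8 km
Leg 7 bearing: y=sinΔλ·cosφ2=-0.45230250, x=cosφ1·sinφ2-sinφ1·cosφ2·cosΔλ=-0.13495528; θ=atan2(y, x)=-106.6137° <0 so +360° → 253.3863° ≈ 253.4°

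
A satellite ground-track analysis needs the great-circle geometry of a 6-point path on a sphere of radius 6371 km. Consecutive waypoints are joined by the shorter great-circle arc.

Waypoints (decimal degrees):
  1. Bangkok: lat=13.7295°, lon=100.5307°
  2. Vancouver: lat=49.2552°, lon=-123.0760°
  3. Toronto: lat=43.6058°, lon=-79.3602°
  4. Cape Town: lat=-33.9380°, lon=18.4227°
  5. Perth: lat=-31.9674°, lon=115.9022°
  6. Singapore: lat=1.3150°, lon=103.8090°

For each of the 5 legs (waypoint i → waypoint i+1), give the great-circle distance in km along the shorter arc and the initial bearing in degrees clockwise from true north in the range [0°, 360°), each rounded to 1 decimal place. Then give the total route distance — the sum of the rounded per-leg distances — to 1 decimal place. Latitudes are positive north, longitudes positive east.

Leg 1: dist=11810.9 km, bearing=28.0°
Leg 2: dist=3360.0 km, bearing=83.9°
Leg 3: dist=13098.9 km, bearing=111.7°
Leg 4: dist=8698.9 km, bearing=120.8°
Leg 5: dist=3914.0 km, bearing=338.7°
Total: 40882.7 km

Leg 1: φ1=0.2396250, φ2=0.8596654, Δφ=0.6200404, Δλ=-3.9026731 rad; a=sin²(Δφ/2)+cosφ1·cosφ2·sin²(Δλ/2)=0.6396453708; c=2·atan2(√a, √(1-a))=1.853851705; dist=6371·c=11810.889 ≈ 11810.9 km; running total=11810.9 km
Leg 1 bearing: y=sinΔλ·cosφ2=0.45016373, x=cosφ1·sinφ2-sinφ1·cosφ2·cosΔλ=0.84814462; θ=atan2(y, x)=27.9577° ≈ 28.0°
Leg 2: φ1=0.8596654, φ2=0.7610648, Δφ=-0.0986006, Δλ=0.7629846 rad; a=sin²(Δφ/2)+cosφ1·cosφ2·sin²(Δλ/2)=0.0679385056; c=2·atan2(√a, √(1-a))=0.527391159; dist=6371·c=3360.009 ≈ 3360.0 km; running total=15170.9 km
Leg 2 bearing: y=sinΔλ·cosφ2=0.50041371, x=cosφ1·sinφ2-sinφ1·cosφ2·cosΔλ=0.05364305; θ=atan2(y, x)=83.8814° ≈ 83.9°
Leg 3: φ1=0.7610648, φ2=-0.5923298, Δφ=-1.3533946, Δλ=1.7066336 rad; a=sin²(Δφ/2)+cosφ1·cosφ2·sin²(Δλ/2)=0.7332026448; c=2·atan2(√a, √(1-a))=2.056018942; dist=6371·c=13098.897 ≈ 13098.9 km; running total=28269.8 km
Leg 3 bearing: y=sinΔλ·cosφ2=0.82199978, x=cosφ1·sinφ2-sinφ1·cosφ2·cosΔλ=-0.32677587; θ=atan2(y, x)=111.6797° ≈ 111.7°
Leg 4: φ1=-0.5923298, φ2=-0.5579364, Δφ=0.0343935, Δλ=1.7013382 rad; a=sin²(Δφ/2)+cosφ1·cosφ2·sin²(Δλ/2)=0.3980180155; c=2·atan2(√a, √(1-a))=1.365391014; dist=6371·c=8698.906 ≈ 8698.9 km; running total=36968.7 km
Leg 4 bearing: y=sinΔλ·cosφ2=0.84113129, x=cosφ1·sinφ2-sinφ1·cosφ2·cosΔλ=-0.50089605; θ=atan2(y, x)=120.7739° ≈ 120.8°
Leg 5: φ1=-0.5579364, φ2=0.0229511, Δφ=0.5808875, Δλ=-0.2110662 rad; a=sin²(Δφ/2)+cosφ1·cosφ2·sin²(Δλ/2)=0.0914227760; c=2·atan2(√a, √(1-a))=0.614339330; dist=6371·c=3913.956 ≈ 3914.0 km; running total=40882.7 km
Leg 5 bearing: y=sinΔλ·cosφ2=-0.20944734, x=cosφ1·sinφ2-sinφ1·cosφ2·cosΔλ=0.53701994; θ=atan2(y, x)=-21.3067° <0 so +360° → 338.6933° ≈ 338.7°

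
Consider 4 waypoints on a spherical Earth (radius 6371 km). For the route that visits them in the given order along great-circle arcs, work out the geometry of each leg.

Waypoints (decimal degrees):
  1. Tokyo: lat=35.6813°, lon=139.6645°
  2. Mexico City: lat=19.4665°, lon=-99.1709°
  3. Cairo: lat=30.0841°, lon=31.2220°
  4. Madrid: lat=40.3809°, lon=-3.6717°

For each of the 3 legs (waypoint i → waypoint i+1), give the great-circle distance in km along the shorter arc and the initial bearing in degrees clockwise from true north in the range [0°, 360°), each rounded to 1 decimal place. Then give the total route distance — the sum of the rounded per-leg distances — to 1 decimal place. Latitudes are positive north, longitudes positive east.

Leg 1: dist=11303.0 km, bearing=55.5°
Leg 2: dist=12364.9 km, bearing=45.0°
Leg 3: dist=3343.9 km, bearing=299.6°
Total: 27011.8 km

Leg 1: φ1=0.6227562, φ2=0.3397545, Δφ=-0.2830016, Δλ=-4.1684641 rad; a=sin²(Δφ/2)+cosφ1·cosφ2·sin²(Δλ/2)=0.6009708555; c=2·atan2(√a, √(1-a))=1.774136400; dist=6371·c=11303.023 ≈ 11303.0 km; running total=11303.0 km
Leg 1 bearing: y=sinΔλ·cosφ2=0.80677026, x=cosφ1·sinφ2-sinφ1·cosφ2·cosΔλ=0.55528488; θ=atan2(y, x)=55.4611° ≈ 55.5°
Leg 2: φ1=0.3397545, φ2=0.5250666, Δφ=0.1853121, Δλ=2.2757854 rad; a=sin²(Δφ/2)+cosφ1·cosφ2·sin²(Δλ/2)=0.6808128950; c=2·atan2(√a, √(1-a))=1.940807437; dist=6371·c=12364.884 ≈ 12364.9 km; running total=23667.9 km
Leg 2 bearing: y=sinΔλ·cosφ2=0.65902140, x=cosφ1·sinφ2-sinφ1·cosφ2·cosΔλ=0.65948282; θ=atan2(y, x)=44.9799° ≈ 45.0°
Leg 3: φ1=0.5250666, φ2=0.7047797, Δφ=0.1797131, Δλ=-0.6090100 rad; a=sin²(Δφ/2)+cosφ1·cosφ2·sin²(Δλ/2)=0.0673041973; c=2·atan2(√a, √(1-a))=0.524864984; dist=6371·c=3343.915 ≈ 3343.9 km; running total=27011.8 km
Leg 3 bearing: y=sinΔλ·cosφ2=-0.43576589, x=cosφ1·sinφ2-sinφ1·cosφ2·cosΔλ=0.24739736; θ=atan2(y, x)=-60.4151° <0 so +360° → 299.5849° ≈ 299.6°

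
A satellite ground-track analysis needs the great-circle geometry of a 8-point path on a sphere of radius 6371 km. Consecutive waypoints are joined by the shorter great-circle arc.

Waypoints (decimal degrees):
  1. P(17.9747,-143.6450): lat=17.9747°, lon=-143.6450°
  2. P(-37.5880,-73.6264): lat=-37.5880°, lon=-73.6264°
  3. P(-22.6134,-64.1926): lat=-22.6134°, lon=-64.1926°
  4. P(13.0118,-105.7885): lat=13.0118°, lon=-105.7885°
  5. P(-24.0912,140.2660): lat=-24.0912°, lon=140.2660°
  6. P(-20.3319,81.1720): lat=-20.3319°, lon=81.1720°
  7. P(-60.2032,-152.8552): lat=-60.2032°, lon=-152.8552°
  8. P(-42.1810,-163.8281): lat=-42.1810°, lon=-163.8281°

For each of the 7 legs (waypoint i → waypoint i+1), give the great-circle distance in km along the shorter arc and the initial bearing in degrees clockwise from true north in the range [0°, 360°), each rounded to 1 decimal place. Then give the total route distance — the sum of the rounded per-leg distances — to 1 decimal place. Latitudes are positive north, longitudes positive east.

Leg 1: φ1=0.3137177, φ2=-0.6560344, Δφ=-0.9697521, Δλ=1.2220551 rad; a=sin²(Δφ/2)+cosφ1·cosφ2·sin²(Δλ/2)=0.4653364136; c=2·atan2(√a, √(1-a))=1.501413500; dist=6371·c=9565.505 ≈ 9565.5 km; running total=9565.5 km
Leg 1 bearing: y=sinΔλ·cosφ2=0.74471674, x=cosφ1·sinφ2-sinφ1·cosφ2·cosΔλ=-0.66377008; θ=atan2(y, x)=131.7108° ≈ 131.7°
Leg 2: φ1=-0.6560344, φ2=-0.3946783, Δφ=0.2613561, Δλ=0.1646509 rad; a=sin²(Δφ/2)+cosφ1·cosφ2·sin²(Δλ/2)=0.0219262769; c=2·atan2(√a, √(1-a))=0.297243547; dist=6371·c=1893.739 ≈ 1893.7 km; running total=11459.2 km
Leg 2 bearing: y=sinΔλ·cosφ2=0.15130674, x=cosφ1·sinφ2-sinφ1·cosφ2·cosΔλ=0.25077546; θ=atan2(y, x)=31.1049° ≈ 31.1°
Leg 3: φ1=-0.3946783, φ2=0.2270988, Δφ=0.6217770, Δλ=-0.7259854 rad; a=sin²(Δφ/2)+cosφ1·cosφ2·sin²(Δλ/2)=0.2069737802; c=2·atan2(√a, √(1-a))=0.944618008; dist=6371·c=6018.161 ≈ 6018.2 km; running total=17477.4 km
Leg 3 bearing: y=sinΔλ·cosφ2=-0.64682692, x=cosφ1·sinφ2-sinφ1·cosφ2·cosΔλ=0.48801381; θ=atan2(y, x)=-52.9664° <0 so +360° → 307.0336° ≈ 307.0°
Leg 4: φ1=0.2270988, φ2=-0.4204708, Δφ=-0.6475695, Δλ=4.2944612 rad; a=sin²(Δφ/2)+cosφ1·cosφ2·sin²(Δλ/2)=0.7264532258; c=2·atan2(√a, √(1-a))=2.040818946; dist=6371·c=13002.058 ≈ 13002.1 km; running total=30479.5 km
Leg 4 bearing: y=sinΔλ·cosφ2=-0.83432561, x=cosφ1·sinφ2-sinφ1·cosφ2·cosΔλ=-0.31428732; θ=atan2(y, x)=-110.6412° <0 so +360° → 249.3588° ≈ 249.4°
Leg 5: φ1=-0.4204708, φ2=-0.3548586, Δφ=0.0656122, Δλ=-1.0313849 rad; a=sin²(Δφ/2)+cosφ1·cosφ2·sin²(Δλ/2)=0.2092464614; c=2·atan2(√a, √(1-a))=0.950216370; dist=6371·c=6053.828 ≈ 6053.8 km; running total=36533.3 km
Leg 5 bearing: y=sinΔλ·cosφ2=-0.80455328, x=cosφ1·sinφ2-sinφ1·cosφ2·cosΔλ=-0.12059659; θ=atan2(y, x)=-98.5247° <0 so +360° → 261.4753° ≈ 261.5°
Leg 6: φ1=-0.3548586, φ2=-1.0507441, Δφ=-0.6958855, Δλ=-4.0845452 rad; a=sin²(Δφ/2)+cosφ1·cosφ2·sin²(Δλ/2)=0.4860933927; c=2·atan2(√a, √(1-a))=1.542979525; dist=6371·c=9830.323 ≈ 9830.3 km; running total=46363.6 km
Leg 6 bearing: y=sinΔλ·cosφ2=0.40215979, x=cosφ1·sinφ2-sinφ1·cosφ2·cosΔλ=-0.91514695; θ=atan2(y, x)=156.2770° ≈ 156.3°
Leg 7: φ1=-1.0507441, φ2=-0.7361973, Δφ=0.3145467, Δλ=-0.1915132 rad; a=sin²(Δφ/2)+cosφ1·cosφ2·sin²(Δλ/2)=0.0278978079; c=2·atan2(√a, √(1-a))=0.335625790; dist=6371·c=2138.272 ≈ 2138.3 km; running total=48501.9 km
Leg 7 bearing: y=sinΔλ·cosφ2=-0.14105061, x=cosφ1·sinφ2-sinφ1·cosφ2·cosΔλ=0.29762864; θ=atan2(y, x)=-25.3570° <0 so +360° → 334.6430° ≈ 334.6°

Leg 1: dist=9565.5 km, bearing=131.7°
Leg 2: dist=1893.7 km, bearing=31.1°
Leg 3: dist=6018.2 km, bearing=307.0°
Leg 4: dist=13002.1 km, bearing=249.4°
Leg 5: dist=6053.8 km, bearing=261.5°
Leg 6: dist=9830.3 km, bearing=156.3°
Leg 7: dist=2138.3 km, bearing=334.6°
Total: 48501.9 km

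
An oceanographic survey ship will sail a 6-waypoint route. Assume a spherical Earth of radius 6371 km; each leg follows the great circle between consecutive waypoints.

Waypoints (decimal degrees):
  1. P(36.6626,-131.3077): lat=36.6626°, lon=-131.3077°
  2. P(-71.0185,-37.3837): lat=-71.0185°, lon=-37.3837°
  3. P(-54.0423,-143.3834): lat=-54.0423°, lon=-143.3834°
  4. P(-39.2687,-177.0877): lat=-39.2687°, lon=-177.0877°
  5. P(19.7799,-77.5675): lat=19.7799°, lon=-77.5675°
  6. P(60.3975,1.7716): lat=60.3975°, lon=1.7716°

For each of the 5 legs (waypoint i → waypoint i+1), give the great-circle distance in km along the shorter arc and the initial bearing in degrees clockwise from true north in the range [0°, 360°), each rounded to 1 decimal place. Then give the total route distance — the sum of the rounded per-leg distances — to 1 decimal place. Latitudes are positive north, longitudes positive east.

Leg 1: φ1=0.6398831, φ2=-1.2395067, Δφ=-1.8793897, Δλ=1.6392830 rad; a=sin²(Δφ/2)+cosφ1·cosφ2·sin²(Δλ/2)=0.7912443356; c=2·atan2(√a, √(1-a))=2.192583374; dist=6371·c=13968.949 ≈ 13968.9 km; running total=13968.9 km
Leg 1 bearing: y=sinΔλ·cosφ2=0.32450033, x=cosφ1·sinφ2-sinφ1·cosφ2·cosΔλ=-0.74525599; θ=atan2(y, x)=156.4707° ≈ 156.5°
Leg 2: φ1=-1.2395067, φ2=-0.9432161, Δφ=0.2962906, Δλ=-1.8500438 rad; a=sin²(Δφ/2)+cosφ1·cosφ2·sin²(Δλ/2)=0.1436036893; c=2·atan2(√a, √(1-a))=0.777324491; dist=6371·c=4952.334 ≈ 4952.3 km; running total=18921.2 km
Leg 2 bearing: y=sinΔλ·cosφ2=-0.56444200, x=cosφ1·sinφ2-sinφ1·cosφ2·cosΔλ=-0.41633148; θ=atan2(y, x)=-126.4124° <0 so +360° → 233.5876° ≈ 233.6°
Leg 3: φ1=-0.9432161, φ2=-0.6853681, Δφ=0.2578480, Δλ=-0.5882510 rad; a=sin²(Δφ/2)+cosφ1·cosφ2·sin²(Δλ/2)=0.0547351820; c=2·atan2(√a, √(1-a))=0.472288254; dist=6371·c=3008.948 ≈ 3008.9 km; running total=21930.1 km
Leg 3 bearing: y=sinΔλ·cosφ2=-0.42960118, x=cosφ1·sinφ2-sinφ1·cosφ2·cosΔλ=0.14966560; θ=atan2(y, x)=-70.7925° <0 so +360° → 289.2075° ≈ 289.2°
Leg 4: φ1=-0.6853681, φ2=0.3452244, Δφ=1.0305925, Δλ=1.7369552 rad; a=sin²(Δφ/2)+cosφ1·cosφ2·sin²(Δλ/2)=0.6673449469; c=2·atan2(√a, √(1-a))=1.912072453; dist=6371·c=12181.814 ≈ 12181.8 km; running total=34111.9 km
Leg 4 bearing: y=sinΔλ·cosφ2=0.92803949, x=cosφ1·sinφ2-sinφ1·cosφ2·cosΔλ=0.16347900; θ=atan2(y, x)=80.0095° ≈ 80.0°
Leg 5: φ1=0.3452244, φ2=1.0541352, Δφ=0.7089109, Δλ=1.3847285 rad; a=sin²(Δφ/2)+cosφ1·cosφ2·sin²(Δλ/2)=0.3098854117; c=2·atan2(√a, √(1-a))=1.180752256; dist=6371·c=7522.573 ≈ 7522.6 km; running total=41634.5 km
Leg 5 bearing: y=sinΔλ·cosφ2=0.48545335, x=cosφ1·sinφ2-sinφ1·cosφ2·cosΔλ=0.78724889; θ=atan2(y, x)=31.6599° ≈ 31.7°

Leg 1: dist=13968.9 km, bearing=156.5°
Leg 2: dist=4952.3 km, bearing=233.6°
Leg 3: dist=3008.9 km, bearing=289.2°
Leg 4: dist=12181.8 km, bearing=80.0°
Leg 5: dist=7522.6 km, bearing=31.7°
Total: 41634.5 km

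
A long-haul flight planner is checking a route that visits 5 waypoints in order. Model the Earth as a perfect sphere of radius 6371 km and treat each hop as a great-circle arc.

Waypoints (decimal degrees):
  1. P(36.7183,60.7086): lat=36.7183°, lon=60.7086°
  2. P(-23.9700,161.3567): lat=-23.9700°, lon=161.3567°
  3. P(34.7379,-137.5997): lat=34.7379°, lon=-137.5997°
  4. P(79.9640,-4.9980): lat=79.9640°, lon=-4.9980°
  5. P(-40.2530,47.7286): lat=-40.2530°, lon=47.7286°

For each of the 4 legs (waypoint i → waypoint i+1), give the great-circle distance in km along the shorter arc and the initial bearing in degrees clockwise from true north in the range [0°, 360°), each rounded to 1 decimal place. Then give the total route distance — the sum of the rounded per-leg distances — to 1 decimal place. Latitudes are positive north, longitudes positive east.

Leg 1: dist=12478.8 km, bearing=104.0°
Leg 2: dist=9163.8 km, bearing=46.5°
Leg 3: dist=6932.3 km, bearing=8.3°
Leg 4: dist=13761.6 km, bearing=133.1°
Total: 42336.5 km

Leg 1: φ1=0.6408552, φ2=-0.4183554, Δφ=-1.0592107, Δλ=1.7566407 rad; a=sin²(Δφ/2)+cosφ1·cosφ2·sin²(Δλ/2)=0.6891172808; c=2·atan2(√a, √(1-a))=1.958684760; dist=6371·c=12478.781 ≈ 12478.8 km; running total=12478.8 km
Leg 1 bearing: y=sinΔλ·cosφ2=0.89802391, x=cosφ1·sinφ2-sinφ1·cosφ2·cosΔλ=-0.22470354; θ=atan2(y, x)=104.0481° ≈ 104.0°
Leg 2: φ1=-0.4183554, φ2=0.6062907, Δφ=1.0246462, Δλ=-5.2177735 rad; a=sin²(Δφ/2)+cosφ1·cosφ2·sin²(Δλ/2)=0.4339766613; c=2·atan2(√a, √(1-a))=1.438362872; dist=6371·c=9163.810 ≈ 9163.8 km; running total=21642.6 km
Leg 2 bearing: y=sinΔλ·cosφ2=0.71903683, x=cosφ1·sinφ2-sinφ1·cosφ2·cosΔλ=0.68231203; θ=atan2(y, x)=46.5012° ≈ 46.5°
Leg 3: φ1=0.6062907, φ2=1.3956351, Δφ=0.7893444, Δλ=2.3143363 rad; a=sin²(Δφ/2)+cosφ1·cosφ2·sin²(Δλ/2)=0.2679161758; c=2·atan2(√a, √(1-a))=1.088101664; dist=6371·c=6932.296 ≈ 6932.3 km; running total=28574.9 km
Leg 3 bearing: y=sinΔλ·cosφ2=0.12827387, x=cosφ1·sinφ2-sinφ1·cosφ2·cosΔλ=0.87640984; θ=atan2(y, x)=8.3269° ≈ 8.3°
Leg 4: φ1=1.3956351, φ2=-0.7025474, Δφ=-2.0981825, Δλ=0.9202528 rad; a=sin²(Δφ/2)+cosφ1·cosφ2·sin²(Δλ/2)=0.7778645683; c=2·atan2(√a, √(1-a))=2.160036073; dist=6371·c=13761.590 ≈ 13761.6 km; running total=42336.5 km
Leg 4 bearing: y=sinΔλ·cosφ2=0.60731893, x=cosφ1·sinφ2-sinφ1·cosφ2·cosΔλ=-0.56774012; θ=atan2(y, x)=133.0709° ≈ 133.1°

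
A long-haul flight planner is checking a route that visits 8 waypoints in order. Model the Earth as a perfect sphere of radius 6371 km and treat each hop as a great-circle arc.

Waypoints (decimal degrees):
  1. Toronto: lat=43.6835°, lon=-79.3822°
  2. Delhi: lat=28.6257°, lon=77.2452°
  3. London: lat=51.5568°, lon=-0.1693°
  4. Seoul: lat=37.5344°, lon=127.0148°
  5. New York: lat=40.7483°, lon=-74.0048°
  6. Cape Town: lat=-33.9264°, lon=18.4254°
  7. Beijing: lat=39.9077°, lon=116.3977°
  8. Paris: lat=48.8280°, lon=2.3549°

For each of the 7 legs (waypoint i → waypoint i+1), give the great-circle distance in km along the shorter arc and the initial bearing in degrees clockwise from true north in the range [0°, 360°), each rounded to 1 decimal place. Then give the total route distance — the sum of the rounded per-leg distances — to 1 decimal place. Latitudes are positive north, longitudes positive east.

Leg 1: dist=11629.2 km, bearing=21.1°
Leg 2: dist=6714.7 km, bearing=315.7°
Leg 3: dist=8859.7 km, bearing=40.0°
Leg 4: dist=11051.4 km, bearing=16.0°
Leg 5: dist=12566.6 km, bearing=115.7°
Leg 6: dist=12955.3 km, bearing=58.1°
Leg 7: dist=8218.2 km, bearing=321.3°
Total: 71995.1 km

Leg 1: φ1=0.7624209, φ2=0.4996127, Δφ=-0.2628082, Δλ=2.7336638 rad; a=sin²(Δφ/2)+cosφ1·cosφ2·sin²(Δλ/2)=0.6258967528; c=2·atan2(√a, √(1-a))=1.825329351; dist=6371·c=11629.173 ≈ 11629.2 km; running total=11629.2 km
Leg 1 bearing: y=sinΔλ·cosφ2=0.34821849, x=cosφ1·sinφ2-sinφ1·cosφ2·cosΔλ=0.90296396; θ=atan2(y, x)=21.0886° ≈ 21.1°
Leg 2: φ1=0.4996127, φ2=0.8998359, Δφ=0.4002232, Δλ=-1.3511379 rad; a=sin²(Δφ/2)+cosφ1·cosφ2·sin²(Δλ/2)=0.2529265053; c=2·atan2(√a, √(1-a))=1.053942942; dist=6371·c=6714.670 ≈ 6714.7 km; running total=18343.9 km
Leg 2 bearing: y=sinΔλ·cosφ2=-0.60679932, x=cosφ1·sinφ2-sinφ1·cosφ2·cosΔλ=0.62258601; θ=atan2(y, x)=-44.2643° <0 so +360° → 315.7357° ≈ 315.7°
Leg 3: φ1=0.8998359, φ2=0.6550989, Δφ=-0.2447370, Δλ=2.2197813 rad; a=sin²(Δφ/2)+cosφ1·cosφ2·sin²(Δλ/2)=0.4104035045; c=2·atan2(√a, √(1-a))=1.390630223; dist=6371·c=8859.705 ≈ 8859.7 km; running total=27203.6 km
Leg 3 bearing: y=sinΔλ·cosφ2=0.63177145, x=cosφ1·sinφ2-sinφ1·cosφ2·cosΔλ=0.75415828; θ=atan2(y, x)=39.9535° ≈ 40.0°
Leg 4: φ1=0.6550989, φ2=0.7111920, Δφ=0.0560931, Δλ=-3.5084539 rad; a=sin²(Δφ/2)+cosφ1·cosφ2·sin²(Δλ/2)=0.5815536891; c=2·atan2(√a, √(1-a))=1.734635721; dist=6371·c=11051.364 ≈ 11051.4 km; running total=38255.0 km
Leg 4 bearing: y=sinΔλ·cosφ2=0.27173588, x=cosφ1·sinφ2-sinφ1·cosφ2·cosΔλ=0.94844905; θ=atan2(y, x)=15.9873° ≈ 16.0°
Leg 5: φ1=0.7111920, φ2=-0.5921274, Δφ=-1.3033194, Δλ=1.6132113 rad; a=sin²(Δφ/2)+cosφ1·cosφ2·sin²(Δλ/2)=0.6954825468; c=2·atan2(√a, √(1-a))=1.972476239; dist=6371·c=12566.646 ≈ 12566.6 km; running total=50821.6 km
Leg 5 bearing: y=sinΔλ·cosφ2=0.82900894, x=cosφ1·sinφ2-sinφ1·cosφ2·cosΔλ=-0.39986307; θ=atan2(y, x)=115.7498° ≈ 115.7°
Leg 6: φ1=-0.5921274, φ2=0.6965208, Δφ=1.2886481, Δλ=1.7099392 rad; a=sin²(Δφ/2)+cosφ1·cosφ2·sin²(Δλ/2)=0.7231727285; c=2·atan2(√a, √(1-a))=2.033473563; dist=6371·c=12955.260 ≈ 12955.3 km; running total=63776.9 km
Leg 6 bearing: y=sinΔλ·cosφ2=0.75966530, x=cosφ1·sinφ2-sinφ1·cosφ2·cosΔλ=0.47295281; θ=atan2(y, x)=58.0944° ≈ 58.1°
Leg 7: φ1=0.6965208, φ2=0.8522094, Δφ=0.1556886, Δλ=-1.9904223 rad; a=sin²(Δφ/2)+cosφ1·cosφ2·sin²(Δλ/2)=0.3614100218; c=2·atan2(√a, √(1-a))=1.289938510; dist=6371·c=8218.198 ≈ 8218.2 km; running total=71995.1 km
Leg 7 bearing: y=sinΔλ·cosφ2=-0.60120660, x=cosφ1·sinφ2-sinφ1·cosφ2·cosΔλ=0.74948109; θ=atan2(y, x)=-38.7353° <0 so +360° → 321.2647° ≈ 321.3°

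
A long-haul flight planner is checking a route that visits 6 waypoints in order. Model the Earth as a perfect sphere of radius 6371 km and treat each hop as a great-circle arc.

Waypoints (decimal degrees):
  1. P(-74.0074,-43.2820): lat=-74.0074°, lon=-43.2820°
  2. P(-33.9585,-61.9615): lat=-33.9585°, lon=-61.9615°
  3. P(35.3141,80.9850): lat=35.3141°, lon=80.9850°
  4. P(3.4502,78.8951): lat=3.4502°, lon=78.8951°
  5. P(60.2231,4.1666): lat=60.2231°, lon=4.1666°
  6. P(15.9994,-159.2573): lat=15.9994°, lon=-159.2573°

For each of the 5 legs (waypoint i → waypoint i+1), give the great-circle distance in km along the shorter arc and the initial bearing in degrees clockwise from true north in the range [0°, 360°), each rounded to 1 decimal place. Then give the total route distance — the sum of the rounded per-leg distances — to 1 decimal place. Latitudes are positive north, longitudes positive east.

Leg 1: φ1=-1.2916728, φ2=-0.5926876, Δφ=0.6989852, Δλ=-0.3260188 rad; a=sin²(Δφ/2)+cosφ1·cosφ2·sin²(Δλ/2)=0.1232709314; c=2·atan2(√a, √(1-a))=0.717490422; dist=6371·c=4571.131 ≈ 4571.1 km; running total=4571.1 km
Leg 1 bearing: y=sinΔλ·cosφ2=-0.26564888, x=cosφ1·sinφ2-sinφ1·cosφ2·cosΔλ=0.60144119; θ=atan2(y, x)=-23.8304° <0 so +360° → 336.1696° ≈ 336.2°
Leg 2: φ1=-0.5926876, φ2=0.6163473, Δφ=1.2090350, Δλ=2.4948871 rad; a=sin²(Δφ/2)+cosφ1·cosφ2·sin²(Δλ/2)=0.9315259038; c=2·atan2(√a, √(1-a))=2.612076970; dist=6371·c=16641.542 ≈ 16641.5 km; running total=21212.6 km
Leg 2 bearing: y=sinΔλ·cosφ2=0.49168656, x=cosφ1·sinφ2-sinφ1·cosφ2·cosΔλ=0.11569746; θ=atan2(y, x)=76.7588° ≈ 76.8°
Leg 3: φ1=0.6163473, φ2=0.0602173, Δφ=-0.5561300, Δλ=-0.0364756 rad; a=sin²(Δφ/2)+cosφ1·cosφ2·sin²(Δλ/2)=0.0756186583; c=2·atan2(√a, √(1-a))=0.557155419; dist=6371·c=3549.637 ≈ 3549.6 km; running total=24762.2 km
Leg 3 bearing: y=sinΔλ·cosφ2=-0.03640145, x=cosφ1·sinφ2-sinφ1·cosφ2·cosΔλ=-0.52751952; θ=atan2(y, x)=-176.0526° <0 so +360° → 183.9474° ≈ 183.9°
Leg 4: φ1=0.0602173, φ2=1.0510914, Δφ=0.9908740, Δλ=-1.3042584 rad; a=sin²(Δφ/2)+cosφ1·cosφ2·sin²(Δλ/2)=0.4085973301; c=2·atan2(√a, √(1-a))=1.386957206; dist=6371·c=8836.304 ≈ 8836.3 km; running total=33598.5 km
Leg 4 bearing: y=sinΔλ·cosφ2=-0.47908755, x=cosφ1·sinφ2-sinφ1·cosφ2·cosΔλ=0.85852043; θ=atan2(y, x)=-29.1632° <0 so +360° → 330.8368° ≈ 330.8°
Leg 5: φ1=1.0510914, φ2=0.2792422, Δφ=-0.7718492, Δλ=-2.8522851 rad; a=sin²(Δφ/2)+cosφ1·cosφ2·sin²(Δλ/2)=0.6091563300; c=2·atan2(√a, √(1-a))=1.790881415; dist=6371·c=11409.705 ≈ 11409.7 km; running total=45008.2 km
Leg 5 bearing: y=sinΔλ·cosφ2=-0.27423782, x=cosφ1·sinφ2-sinφ1·cosφ2·cosΔλ=0.93655390; θ=atan2(y, x)=-16.3209° <0 so +360° → 343.6791° ≈ 343.7°

Leg 1: dist=4571.1 km, bearing=336.2°
Leg 2: dist=16641.5 km, bearing=76.8°
Leg 3: dist=3549.6 km, bearing=183.9°
Leg 4: dist=8836.3 km, bearing=330.8°
Leg 5: dist=11409.7 km, bearing=343.7°
Total: 45008.2 km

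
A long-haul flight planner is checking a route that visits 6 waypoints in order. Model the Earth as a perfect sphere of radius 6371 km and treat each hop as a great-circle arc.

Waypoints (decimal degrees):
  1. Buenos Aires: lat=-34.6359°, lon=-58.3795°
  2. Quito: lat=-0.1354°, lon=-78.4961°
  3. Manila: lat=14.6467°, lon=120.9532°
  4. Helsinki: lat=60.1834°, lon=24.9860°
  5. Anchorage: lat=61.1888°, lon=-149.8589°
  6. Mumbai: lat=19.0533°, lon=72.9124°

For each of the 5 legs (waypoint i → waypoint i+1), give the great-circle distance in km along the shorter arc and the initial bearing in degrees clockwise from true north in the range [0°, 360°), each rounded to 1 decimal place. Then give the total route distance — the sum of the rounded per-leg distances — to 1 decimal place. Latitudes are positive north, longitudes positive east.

Leg 1: φ1=-0.6045105, φ2=-0.0023632, Δφ=0.6021473, Δλ=-0.3511009 rad; a=sin²(Δφ/2)+cosφ1·cosφ2·sin²(Δλ/2)=0.1130363122; c=2·atan2(√a, √(1-a))=0.685776764; dist=6371·c=4369.084 ≈ 4369.1 km; running total=4369.1 km
Leg 1 bearing: y=sinΔλ·cosφ2=-0.34393080, x=cosφ1·sinφ2-sinφ1·cosφ2·cosΔλ=0.53174056; θ=atan2(y, x)=-32.8949° <0 so +360° → 327.1051° ≈ 327.1°
Leg 2: φ1=-0.0023632, φ2=0.2556331, Δφ=0.2579963, Δλ=3.4810470 rad; a=sin²(Δφ/2)+cosφ1·cosφ2·sin²(Δλ/2)=0.9564446334; c=2·atan2(√a, √(1-a))=2.721103238; dist=6371·c=17336.149 ≈ 17336.1 km; running total=21705.2 km
Leg 2 bearing: y=sinΔλ·cosφ2=-0.32215212, x=cosφ1·sinφ2-sinφ1·cosφ2·cosΔλ=0.25070141; θ=atan2(y, x)=-52.1097° <0 so +360° → 307.8903° ≈ 307.9°
Leg 3: φ1=0.2556331, φ2=1.0503985, Δφ=0.7947653, Δλ=-1.6749436 rad; a=sin²(Δφ/2)+cosφ1·cosφ2·sin²(Δλ/2)=0.4153131406; c=2·atan2(√a, √(1-a))=1.400602155; dist=6371·c=8923.236 ≈ 8923.2 km; running total=30628.4 km
Leg 3 bearing: y=sinΔλ·cosφ2=-0.49453117, x=cosφ1·sinφ2-sinφ1·cosφ2·cosΔλ=0.85249719; θ=atan2(y, x)=-30.1179° <0 so +360° → 329.8821° ≈ 329.9°
Leg 4: φ1=1.0503985, φ2=1.0679460, Δφ=0.0175475, Δλ=-3.0516192 rad; a=sin²(Δφ/2)+cosφ1·cosφ2·sin²(Δλ/2)=0.2392176587; c=2·atan2(√a, √(1-a))=1.022112528; dist=6371·c=6511.879 ≈ 6511.9 km; running total=37140.3 km
Leg 4 bearing: y=sinΔλ·cosφ2=-0.04330198, x=cosφ1·sinφ2-sinφ1·cosφ2·cosΔλ=0.85211221; θ=atan2(y, x)=-2.9091° <0 so +360° → 357.0909° ≈ 357.1°
Leg 5: φ1=1.0679460, φ2=0.3325428, Δφ=-0.7354032, Δλ=3.8880927 rad; a=sin²(Δφ/2)+cosφ1·cosφ2·sin²(Δλ/2)=0.5241741254; c=2·atan2(√a, √(1-a))=1.619163434; dist=6371·c=10315.690 ≈ 10315.7 km; running total=47456.0 km
Leg 5 bearing: y=sinΔλ·cosφ2=-0.64187084, x=cosφ1·sinφ2-sinφ1·cosφ2·cosΔλ=0.76528705; θ=atan2(y, x)=-39.9876° <0 so +360° → 320.0124° ≈ 320.0°

Leg 1: dist=4369.1 km, bearing=327.1°
Leg 2: dist=17336.1 km, bearing=307.9°
Leg 3: dist=8923.2 km, bearing=329.9°
Leg 4: dist=6511.9 km, bearing=357.1°
Leg 5: dist=10315.7 km, bearing=320.0°
Total: 47456.0 km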